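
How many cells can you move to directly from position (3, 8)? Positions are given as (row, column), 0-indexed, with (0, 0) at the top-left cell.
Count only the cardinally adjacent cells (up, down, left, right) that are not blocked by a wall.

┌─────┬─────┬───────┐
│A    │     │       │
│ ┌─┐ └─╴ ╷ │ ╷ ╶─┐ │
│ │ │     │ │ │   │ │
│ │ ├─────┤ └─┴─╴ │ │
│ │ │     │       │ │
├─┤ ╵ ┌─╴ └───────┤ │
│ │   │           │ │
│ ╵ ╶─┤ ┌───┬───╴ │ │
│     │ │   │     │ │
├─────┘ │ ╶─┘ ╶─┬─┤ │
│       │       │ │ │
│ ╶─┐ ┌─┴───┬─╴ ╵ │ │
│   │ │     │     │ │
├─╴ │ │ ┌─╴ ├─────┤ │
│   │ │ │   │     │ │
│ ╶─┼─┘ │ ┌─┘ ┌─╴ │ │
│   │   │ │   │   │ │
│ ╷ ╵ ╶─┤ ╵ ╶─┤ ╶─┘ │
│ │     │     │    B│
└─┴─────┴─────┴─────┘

Checking passable neighbors of (3, 8):
Neighbors: (4, 8), (3, 7)
Count: 2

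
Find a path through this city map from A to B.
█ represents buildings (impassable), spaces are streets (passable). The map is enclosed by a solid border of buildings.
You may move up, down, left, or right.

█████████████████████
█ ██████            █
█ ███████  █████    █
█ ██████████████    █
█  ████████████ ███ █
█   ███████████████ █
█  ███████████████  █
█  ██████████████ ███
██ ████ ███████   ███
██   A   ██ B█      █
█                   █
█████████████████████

Finding the shortest path from A to B:
Movement: cardinal only
Path length: 9 steps
Directions: down → right → right → right → right → right → right → up → right

Solution:

█████████████████████
█ ██████            █
█ ███████  █████    █
█ ██████████████    █
█  ████████████ ███ █
█   ███████████████ █
█  ███████████████  █
█  ██████████████ ███
██ ████ ███████   ███
██   A   ██↱B█      █
█    ↳→→→→→↑        █
█████████████████████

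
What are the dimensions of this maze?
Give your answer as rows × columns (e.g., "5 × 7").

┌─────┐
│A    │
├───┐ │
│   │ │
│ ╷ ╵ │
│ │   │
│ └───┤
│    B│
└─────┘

Counting the maze dimensions:
Rows (vertical): 4
Columns (horizontal): 3
Dimensions: 4 × 3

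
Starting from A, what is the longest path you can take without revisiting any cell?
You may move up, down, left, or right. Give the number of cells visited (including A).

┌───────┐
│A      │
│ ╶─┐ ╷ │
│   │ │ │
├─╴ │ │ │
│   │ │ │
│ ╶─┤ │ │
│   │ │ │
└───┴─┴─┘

Finding longest simple path using DFS:
Start: (0, 0)
Longest path visits 7 cells
Path: A → down → right → down → left → down → right

Solution:

┌───────┐
│A      │
│ ╶─┐ ╷ │
│↳ ↓│ │ │
├─╴ │ │ │
│↓ ↲│ │ │
│ ╶─┤ │ │
│↳ B│ │ │
└───┴─┴─┘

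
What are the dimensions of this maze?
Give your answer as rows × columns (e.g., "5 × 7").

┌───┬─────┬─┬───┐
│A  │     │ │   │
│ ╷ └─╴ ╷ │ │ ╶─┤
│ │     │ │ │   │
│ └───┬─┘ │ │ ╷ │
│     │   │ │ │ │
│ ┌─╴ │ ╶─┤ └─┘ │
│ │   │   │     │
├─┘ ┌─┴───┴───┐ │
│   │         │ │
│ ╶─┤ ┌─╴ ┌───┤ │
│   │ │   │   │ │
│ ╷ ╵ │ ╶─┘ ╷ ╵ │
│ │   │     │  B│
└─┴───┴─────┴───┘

Counting the maze dimensions:
Rows (vertical): 7
Columns (horizontal): 8
Dimensions: 7 × 8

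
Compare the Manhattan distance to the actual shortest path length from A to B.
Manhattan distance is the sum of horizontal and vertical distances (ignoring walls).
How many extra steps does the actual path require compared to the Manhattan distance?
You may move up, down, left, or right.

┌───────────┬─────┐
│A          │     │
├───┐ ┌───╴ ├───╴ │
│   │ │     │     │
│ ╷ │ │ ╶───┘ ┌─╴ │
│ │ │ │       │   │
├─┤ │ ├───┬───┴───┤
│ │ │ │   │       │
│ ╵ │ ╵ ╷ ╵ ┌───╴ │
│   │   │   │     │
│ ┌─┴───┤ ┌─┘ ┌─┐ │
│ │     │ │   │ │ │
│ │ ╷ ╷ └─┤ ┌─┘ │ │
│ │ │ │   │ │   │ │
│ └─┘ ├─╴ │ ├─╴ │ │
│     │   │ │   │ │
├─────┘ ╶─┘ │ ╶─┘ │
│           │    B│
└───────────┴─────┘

Manhattan distance: |8 - 0| + |8 - 0| = 16
Actual path length: 20
Extra steps: 20 - 16 = 4

Solution:

┌───────────┬─────┐
│A → ↓      │     │
├───┐ ┌───╴ ├───╴ │
│   │↓│     │     │
│ ╷ │ │ ╶───┘ ┌─╴ │
│ │ │↓│       │   │
├─┤ │ ├───┬───┴───┤
│ │ │↓│↱ ↓│↱ → → ↓│
│ ╵ │ ╵ ╷ ╵ ┌───╴ │
│   │↳ ↑│↳ ↑│    ↓│
│ ┌─┴───┤ ┌─┘ ┌─┐ │
│ │     │ │   │ │↓│
│ │ ╷ ╷ └─┤ ┌─┘ │ │
│ │ │ │   │ │   │↓│
│ └─┘ ├─╴ │ ├─╴ │ │
│     │   │ │   │↓│
├─────┘ ╶─┘ │ ╶─┘ │
│           │    B│
└───────────┴─────┘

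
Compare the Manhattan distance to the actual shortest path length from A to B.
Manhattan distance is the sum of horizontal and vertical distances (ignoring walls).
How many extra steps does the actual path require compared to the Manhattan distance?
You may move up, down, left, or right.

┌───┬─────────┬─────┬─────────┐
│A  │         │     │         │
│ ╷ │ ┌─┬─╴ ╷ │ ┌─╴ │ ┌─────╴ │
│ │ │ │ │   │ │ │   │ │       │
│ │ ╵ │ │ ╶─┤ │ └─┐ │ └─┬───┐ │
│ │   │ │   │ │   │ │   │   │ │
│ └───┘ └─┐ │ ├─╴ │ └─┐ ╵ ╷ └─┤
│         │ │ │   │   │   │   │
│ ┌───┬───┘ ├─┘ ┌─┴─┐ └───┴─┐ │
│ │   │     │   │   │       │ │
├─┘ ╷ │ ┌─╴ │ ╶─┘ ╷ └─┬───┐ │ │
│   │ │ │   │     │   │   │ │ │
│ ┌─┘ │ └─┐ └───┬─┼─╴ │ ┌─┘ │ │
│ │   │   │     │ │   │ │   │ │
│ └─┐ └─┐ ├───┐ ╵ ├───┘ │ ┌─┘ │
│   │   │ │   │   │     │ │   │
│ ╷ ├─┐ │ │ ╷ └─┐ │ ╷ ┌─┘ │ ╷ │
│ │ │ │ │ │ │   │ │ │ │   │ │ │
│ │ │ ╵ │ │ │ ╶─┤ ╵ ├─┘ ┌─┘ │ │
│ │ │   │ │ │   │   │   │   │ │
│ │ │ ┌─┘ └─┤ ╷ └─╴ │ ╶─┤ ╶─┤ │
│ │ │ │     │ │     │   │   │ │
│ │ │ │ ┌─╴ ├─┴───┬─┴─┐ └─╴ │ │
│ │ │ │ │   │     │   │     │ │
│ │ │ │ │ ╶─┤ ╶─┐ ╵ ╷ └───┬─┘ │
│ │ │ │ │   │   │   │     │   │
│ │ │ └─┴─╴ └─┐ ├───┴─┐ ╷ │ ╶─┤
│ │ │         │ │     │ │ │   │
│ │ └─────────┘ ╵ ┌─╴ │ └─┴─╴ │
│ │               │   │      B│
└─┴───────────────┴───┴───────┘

Manhattan distance: |14 - 0| + |14 - 0| = 28
Actual path length: 80
Extra steps: 80 - 28 = 52

Solution:

┌───┬─────────┬─────┬─────────┐
│A ↓│↱ → → ↓  │     │         │
│ ╷ │ ┌─┬─╴ ╷ │ ┌─╴ │ ┌─────╴ │
│ │↓│↑│ │↓ ↲│ │ │   │ │       │
│ │ ╵ │ │ ╶─┤ │ └─┐ │ └─┬───┐ │
│ │↳ ↑│ │↳ ↓│ │   │ │   │   │ │
│ └───┘ └─┐ │ ├─╴ │ └─┐ ╵ ╷ └─┤
│         │↓│ │   │   │   │   │
│ ┌───┬───┘ ├─┘ ┌─┴─┐ └───┴─┐ │
│ │↓ ↰│↓ ← ↲│   │   │       │ │
├─┘ ╷ │ ┌─╴ │ ╶─┘ ╷ └─┬───┐ │ │
│↓ ↲│↑│↓│   │     │   │   │ │ │
│ ┌─┘ │ └─┐ └───┬─┼─╴ │ ┌─┘ │ │
│↓│  ↑│↳ ↓│     │ │   │ │   │ │
│ └─┐ └─┐ ├───┐ ╵ ├───┘ │ ┌─┘ │
│↳ ↓│↑ ↰│↓│   │   │     │ │   │
│ ╷ ├─┐ │ │ ╷ └─┐ │ ╷ ┌─┘ │ ╷ │
│ │↓│ │↑│↓│ │   │ │ │ │   │ │ │
│ │ │ ╵ │ │ │ ╶─┤ ╵ ├─┘ ┌─┘ │ │
│ │↓│↱ ↑│↓│ │   │   │   │   │ │
│ │ │ ┌─┘ └─┤ ╷ └─╴ │ ╶─┤ ╶─┤ │
│ │↓│↑│  ↳ ↓│ │     │   │   │ │
│ │ │ │ ┌─╴ ├─┴───┬─┴─┐ └─╴ │ │
│ │↓│↑│ │↓ ↲│↱ → ↓│↱ ↓│     │ │
│ │ │ │ │ ╶─┤ ╶─┐ ╵ ╷ └───┬─┘ │
│ │↓│↑│ │↳ ↓│↑ ↰│↳ ↑│↳ ↓  │   │
│ │ │ └─┴─╴ └─┐ ├───┴─┐ ╷ │ ╶─┤
│ │↓│↑ ← ← ↲  │↑│     │↓│ │   │
│ │ └─────────┘ ╵ ┌─╴ │ └─┴─╴ │
│ │↳ → → → → → ↑  │   │↳ → → B│
└─┴───────────────┴───┴───────┘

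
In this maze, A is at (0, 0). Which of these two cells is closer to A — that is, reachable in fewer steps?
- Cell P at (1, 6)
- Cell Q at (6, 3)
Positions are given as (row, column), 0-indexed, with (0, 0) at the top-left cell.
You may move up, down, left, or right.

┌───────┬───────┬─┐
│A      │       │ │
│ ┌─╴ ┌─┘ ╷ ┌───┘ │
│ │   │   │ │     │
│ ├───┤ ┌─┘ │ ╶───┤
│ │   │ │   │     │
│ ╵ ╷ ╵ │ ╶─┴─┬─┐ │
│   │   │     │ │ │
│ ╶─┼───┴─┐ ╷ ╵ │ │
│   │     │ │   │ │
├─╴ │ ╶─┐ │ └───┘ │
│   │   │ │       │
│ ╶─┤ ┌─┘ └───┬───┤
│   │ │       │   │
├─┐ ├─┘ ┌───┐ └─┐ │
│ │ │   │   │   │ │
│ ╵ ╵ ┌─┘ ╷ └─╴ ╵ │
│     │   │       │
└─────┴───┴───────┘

Shortest path A → P at (1, 6): 29 steps
Shortest path A → Q at (6, 3): 15 steps

Q is closer (15 steps vs 29 steps).

Path to P:

┌───────┬───────┬─┐
│A      │↱ ↓    │ │
│ ┌─╴ ┌─┘ ╷ ┌───┘ │
│↓│   │↱ ↑│↓│P    │
│ ├───┤ ┌─┘ │ ╶───┤
│↓│↱ ↓│↑│↓ ↲│↑ ← ↰│
│ ╵ ╷ ╵ │ ╶─┴─┬─┐ │
│↳ ↑│↳ ↑│↳ ↓  │ │↑│
│ ╶─┼───┴─┐ ╷ ╵ │ │
│   │     │↓│   │↑│
├─╴ │ ╶─┐ │ └───┘ │
│   │   │ │↳ → → ↑│
│ ╶─┤ ┌─┘ └───┬───┤
│   │ │       │   │
├─┐ ├─┘ ┌───┐ └─┐ │
│ │ │   │   │   │ │
│ ╵ ╵ ┌─┘ ╷ └─╴ ╵ │
│     │   │       │
└─────┴───┴───────┘

Path to Q:

┌───────┬───────┬─┐
│A      │       │ │
│ ┌─╴ ┌─┘ ╷ ┌───┘ │
│↓│   │   │ │     │
│ ├───┤ ┌─┘ │ ╶───┤
│↓│   │ │   │     │
│ ╵ ╷ ╵ │ ╶─┴─┬─┐ │
│↓  │   │     │ │ │
│ ╶─┼───┴─┐ ╷ ╵ │ │
│↳ ↓│     │ │   │ │
├─╴ │ ╶─┐ │ └───┘ │
│↓ ↲│   │ │       │
│ ╶─┤ ┌─┘ └───┬───┤
│↳ ↓│ │Q      │   │
├─┐ ├─┘ ┌───┐ └─┐ │
│ │↓│↱ ↑│   │   │ │
│ ╵ ╵ ┌─┘ ╷ └─╴ ╵ │
│  ↳ ↑│   │       │
└─────┴───┴───────┘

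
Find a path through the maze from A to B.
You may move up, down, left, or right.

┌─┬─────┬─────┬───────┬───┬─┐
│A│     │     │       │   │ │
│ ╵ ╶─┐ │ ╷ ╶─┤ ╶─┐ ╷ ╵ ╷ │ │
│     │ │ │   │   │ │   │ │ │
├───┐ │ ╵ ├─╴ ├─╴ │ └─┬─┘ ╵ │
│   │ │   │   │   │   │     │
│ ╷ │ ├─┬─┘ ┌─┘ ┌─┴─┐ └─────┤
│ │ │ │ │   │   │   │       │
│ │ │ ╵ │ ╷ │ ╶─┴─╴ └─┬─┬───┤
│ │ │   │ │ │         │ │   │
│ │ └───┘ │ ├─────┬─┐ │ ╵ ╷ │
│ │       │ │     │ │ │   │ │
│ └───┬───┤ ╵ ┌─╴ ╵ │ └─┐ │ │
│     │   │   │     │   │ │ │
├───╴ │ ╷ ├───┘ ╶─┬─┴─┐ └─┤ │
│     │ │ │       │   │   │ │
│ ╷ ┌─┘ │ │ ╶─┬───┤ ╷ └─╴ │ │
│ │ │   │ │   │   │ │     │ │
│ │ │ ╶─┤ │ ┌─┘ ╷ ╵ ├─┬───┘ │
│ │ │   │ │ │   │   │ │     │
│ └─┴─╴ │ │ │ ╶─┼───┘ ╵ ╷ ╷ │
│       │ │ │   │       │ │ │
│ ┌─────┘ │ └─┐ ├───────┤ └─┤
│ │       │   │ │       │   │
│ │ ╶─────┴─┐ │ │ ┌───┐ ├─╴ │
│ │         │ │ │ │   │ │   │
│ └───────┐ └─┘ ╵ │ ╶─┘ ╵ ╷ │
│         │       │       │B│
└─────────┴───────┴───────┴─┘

Finding the shortest path through the maze:
Path length: 76 steps
Directions: down → right → up → right → right → down → down → right → up → up → right → down → right → down → left → down → left → down → down → left → left → left → up → up → up → left → down → down → down → down → right → right → down → left → left → down → down → down → right → right → right → up → left → up → right → up → up → right → down → down → down → down → down → left → left → left → down → right → right → right → right → down → right → right → right → up → up → right → right → right → down → down → right → up → right → down

Solution:

┌─┬─────┬─────┬───────┬───┬─┐
│A│↱ → ↓│↱ ↓  │       │   │ │
│ ╵ ╶─┐ │ ╷ ╶─┤ ╶─┐ ╷ ╵ ╷ │ │
│↳ ↑  │↓│↑│↳ ↓│   │ │   │ │ │
├───┐ │ ╵ ├─╴ ├─╴ │ └─┬─┘ ╵ │
│↓ ↰│ │↳ ↑│↓ ↲│   │   │     │
│ ╷ │ ├─┬─┘ ┌─┘ ┌─┴─┐ └─────┤
│↓│↑│ │ │↓ ↲│   │   │       │
│ │ │ ╵ │ ╷ │ ╶─┴─╴ └─┬─┬───┤
│↓│↑│   │↓│ │         │ │   │
│ │ └───┘ │ ├─────┬─┐ │ ╵ ╷ │
│↓│↑ ← ← ↲│ │     │ │ │   │ │
│ └───┬───┤ ╵ ┌─╴ ╵ │ └─┐ │ │
│↳ → ↓│↱ ↓│   │     │   │ │ │
├───╴ │ ╷ ├───┘ ╶─┬─┴─┐ └─┤ │
│↓ ← ↲│↑│↓│       │   │   │ │
│ ╷ ┌─┘ │ │ ╶─┬───┤ ╷ └─╴ │ │
│↓│ │↱ ↑│↓│   │   │ │     │ │
│ │ │ ╶─┤ │ ┌─┘ ╷ ╵ ├─┬───┘ │
│↓│ │↑ ↰│↓│ │   │   │ │     │
│ └─┴─╴ │ │ │ ╶─┼───┘ ╵ ╷ ╷ │
│↳ → → ↑│↓│ │   │       │ │ │
│ ┌─────┘ │ └─┐ ├───────┤ └─┤
│ │↓ ← ← ↲│   │ │↱ → → ↓│   │
│ │ ╶─────┴─┐ │ │ ┌───┐ ├─╴ │
│ │↳ → → → ↓│ │ │↑│   │↓│↱ ↓│
│ └───────┐ └─┘ ╵ │ ╶─┘ ╵ ╷ │
│         │↳ → → ↑│    ↳ ↑│B│
└─────────┴───────┴───────┴─┘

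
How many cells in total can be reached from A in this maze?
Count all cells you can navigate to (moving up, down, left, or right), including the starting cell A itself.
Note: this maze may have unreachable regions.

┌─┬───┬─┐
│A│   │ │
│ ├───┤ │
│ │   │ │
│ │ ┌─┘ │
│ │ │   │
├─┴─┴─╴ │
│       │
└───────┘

Using BFS/flood-fill to find all reachable cells from A:
Maze size: 4 × 4 = 16 total cells
13 cell(s) are walled off and cannot be reached from A.
Reachable cells: 3

Reachable region (· marks reachable cells):

┌─┬───┬─┐
│A│   │ │
│ ├───┤ │
│·│   │ │
│ │ ┌─┘ │
│·│ │   │
├─┴─┴─╴ │
│       │
└───────┘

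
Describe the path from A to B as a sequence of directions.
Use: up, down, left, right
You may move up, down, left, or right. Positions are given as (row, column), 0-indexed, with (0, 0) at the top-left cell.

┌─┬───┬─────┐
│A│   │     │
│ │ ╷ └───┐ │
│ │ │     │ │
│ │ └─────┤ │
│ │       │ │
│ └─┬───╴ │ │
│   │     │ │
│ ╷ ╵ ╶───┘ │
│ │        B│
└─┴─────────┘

Finding the path and converting it to directions:
Path through cells: (0,0) → (1,0) → (2,0) → (3,0) → (3,1) → (4,1) → (4,2) → (4,3) → (4,4) → (4,5)
Directions: down, down, down, right, down, right, right, right, right

Solution:

┌─┬───┬─────┐
│A│   │     │
│ │ ╷ └───┐ │
│↓│ │     │ │
│ │ └─────┤ │
│↓│       │ │
│ └─┬───╴ │ │
│↳ ↓│     │ │
│ ╷ ╵ ╶───┘ │
│ │↳ → → → B│
└─┴─────────┘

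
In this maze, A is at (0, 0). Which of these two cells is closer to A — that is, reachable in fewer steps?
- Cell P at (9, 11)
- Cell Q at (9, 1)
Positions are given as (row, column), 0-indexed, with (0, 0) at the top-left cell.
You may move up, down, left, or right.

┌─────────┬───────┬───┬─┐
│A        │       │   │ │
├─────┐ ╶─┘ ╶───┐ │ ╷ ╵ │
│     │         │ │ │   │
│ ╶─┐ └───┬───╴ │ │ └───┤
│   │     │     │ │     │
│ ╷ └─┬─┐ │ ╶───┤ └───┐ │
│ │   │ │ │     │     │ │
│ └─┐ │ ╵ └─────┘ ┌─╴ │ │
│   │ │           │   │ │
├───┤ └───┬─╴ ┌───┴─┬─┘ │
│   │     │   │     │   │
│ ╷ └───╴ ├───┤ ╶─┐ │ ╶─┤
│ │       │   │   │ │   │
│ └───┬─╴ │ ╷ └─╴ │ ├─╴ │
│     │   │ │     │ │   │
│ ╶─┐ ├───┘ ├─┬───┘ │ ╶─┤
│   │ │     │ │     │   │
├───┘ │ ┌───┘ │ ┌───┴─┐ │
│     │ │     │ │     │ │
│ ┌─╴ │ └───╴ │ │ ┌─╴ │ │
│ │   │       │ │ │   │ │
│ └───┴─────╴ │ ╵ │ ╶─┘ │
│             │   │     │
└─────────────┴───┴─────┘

Shortest path A → P at (9, 11): 94 steps
Shortest path A → Q at (9, 1): 46 steps

Q is closer (46 steps vs 94 steps).

Path to P:

┌─────────┬───────┬───┬─┐
│A → → ↓  │↱ → → ↓│   │ │
├─────┐ ╶─┘ ╶───┐ │ ╷ ╵ │
│↓ ← ↰│↳ → ↑    │↓│ │   │
│ ╶─┐ └───┬───╴ │ │ └───┤
│↳ ↓│↑ ← ↰│     │↓│     │
│ ╷ └─┬─┐ │ ╶───┤ └───┐ │
│ │↳ ↓│ │↑│     │↓    │ │
│ └─┐ │ ╵ └─────┘ ┌─╴ │ │
│   │↓│  ↑ ← ← ← ↲│   │ │
├───┤ └───┬─╴ ┌───┴─┬─┘ │
│↓ ↰│↳ → ↓│   │↱ → ↓│   │
│ ╷ └───╴ ├───┤ ╶─┐ │ ╶─┤
│↓│↑ ← ← ↲│↱ ↓│↑ ↰│↓│   │
│ └───┬─╴ │ ╷ └─╴ │ ├─╴ │
│↳ → ↓│   │↑│↳ → ↑│↓│   │
│ ╶─┐ ├───┘ ├─┬───┘ │ ╶─┤
│   │↓│↱ → ↑│ │↓ ← ↲│   │
├───┘ │ ┌───┘ │ ┌───┴─┐ │
│↓ ← ↲│↑│     │↓│↱ → ↓│P│
│ ┌─╴ │ └───╴ │ │ ┌─╴ │ │
│↓│   │↑ ← ← ↰│↓│↑│↓ ↲│↑│
│ └───┴─────╴ │ ╵ │ ╶─┘ │
│↳ → → → → → ↑│↳ ↑│↳ → ↑│
└─────────────┴───┴─────┘

Path to Q:

┌─────────┬───────┬───┬─┐
│A → → ↓  │↱ → → ↓│   │ │
├─────┐ ╶─┘ ╶───┐ │ ╷ ╵ │
│↓ ← ↰│↳ → ↑    │↓│ │   │
│ ╶─┐ └───┬───╴ │ │ └───┤
│↳ ↓│↑ ← ↰│     │↓│     │
│ ╷ └─┬─┐ │ ╶───┤ └───┐ │
│ │↳ ↓│ │↑│     │↓    │ │
│ └─┐ │ ╵ └─────┘ ┌─╴ │ │
│   │↓│  ↑ ← ← ← ↲│   │ │
├───┤ └───┬─╴ ┌───┴─┬─┘ │
│↓ ↰│↳ → ↓│   │     │   │
│ ╷ └───╴ ├───┤ ╶─┐ │ ╶─┤
│↓│↑ ← ← ↲│   │   │ │   │
│ └───┬─╴ │ ╷ └─╴ │ ├─╴ │
│↳ → ↓│   │ │     │ │   │
│ ╶─┐ ├───┘ ├─┬───┘ │ ╶─┤
│   │↓│     │ │     │   │
├───┘ │ ┌───┘ │ ┌───┴─┐ │
│  Q ↲│ │     │ │     │ │
│ ┌─╴ │ └───╴ │ │ ┌─╴ │ │
│ │   │       │ │ │   │ │
│ └───┴─────╴ │ ╵ │ ╶─┘ │
│             │   │     │
└─────────────┴───┴─────┘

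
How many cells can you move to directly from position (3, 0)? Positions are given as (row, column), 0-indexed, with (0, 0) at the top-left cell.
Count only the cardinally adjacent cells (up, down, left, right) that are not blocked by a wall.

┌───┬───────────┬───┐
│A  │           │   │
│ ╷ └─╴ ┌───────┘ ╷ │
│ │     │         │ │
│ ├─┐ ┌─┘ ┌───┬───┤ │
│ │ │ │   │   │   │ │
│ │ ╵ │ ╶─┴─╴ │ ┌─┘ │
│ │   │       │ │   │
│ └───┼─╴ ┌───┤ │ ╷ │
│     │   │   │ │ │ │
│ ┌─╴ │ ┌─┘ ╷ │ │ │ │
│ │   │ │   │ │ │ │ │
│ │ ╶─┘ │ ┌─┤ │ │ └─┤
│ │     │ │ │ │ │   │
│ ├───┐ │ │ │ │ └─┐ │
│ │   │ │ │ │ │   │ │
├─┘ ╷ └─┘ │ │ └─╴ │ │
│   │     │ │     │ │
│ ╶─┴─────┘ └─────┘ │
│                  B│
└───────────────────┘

Checking passable neighbors of (3, 0):
Neighbors: (2, 0), (4, 0)
Count: 2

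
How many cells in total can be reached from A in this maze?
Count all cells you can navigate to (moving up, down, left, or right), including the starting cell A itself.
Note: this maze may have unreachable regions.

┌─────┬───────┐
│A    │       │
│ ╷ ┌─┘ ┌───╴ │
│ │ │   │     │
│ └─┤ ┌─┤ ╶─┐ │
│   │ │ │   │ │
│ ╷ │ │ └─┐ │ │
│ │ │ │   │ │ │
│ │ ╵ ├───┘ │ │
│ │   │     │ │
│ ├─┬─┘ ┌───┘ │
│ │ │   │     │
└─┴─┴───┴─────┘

Using BFS/flood-fill to find all reachable cells from A:
Maze size: 6 × 7 = 42 total cells
4 cell(s) are walled off and cannot be reached from A.
Reachable cells: 38

Reachable region (· marks reachable cells):

┌─────┬───────┐
│A · ·│· · · ·│
│ ╷ ┌─┘ ┌───╴ │
│·│·│· ·│· · ·│
│ └─┤ ┌─┤ ╶─┐ │
│· ·│·│ │· ·│·│
│ ╷ │ │ └─┐ │ │
│·│·│·│   │·│·│
│ │ ╵ ├───┘ │ │
│·│· ·│· · ·│·│
│ ├─┬─┘ ┌───┘ │
│·│ │· ·│· · ·│
└─┴─┴───┴─────┘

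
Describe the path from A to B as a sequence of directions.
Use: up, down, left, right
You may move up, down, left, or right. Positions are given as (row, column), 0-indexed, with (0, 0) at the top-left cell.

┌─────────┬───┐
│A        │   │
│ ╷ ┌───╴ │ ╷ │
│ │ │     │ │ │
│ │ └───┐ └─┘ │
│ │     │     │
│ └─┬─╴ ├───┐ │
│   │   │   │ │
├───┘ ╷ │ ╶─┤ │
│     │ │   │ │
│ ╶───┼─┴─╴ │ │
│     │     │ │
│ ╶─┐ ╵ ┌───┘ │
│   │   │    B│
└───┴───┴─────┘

Finding the path and converting it to directions:
Path through cells: (0,0) → (0,1) → (0,2) → (0,3) → (0,4) → (1,4) → (2,4) → (2,5) → (2,6) → (3,6) → (4,6) → (5,6) → (6,6)
Directions: right, right, right, right, down, down, right, right, down, down, down, down

Solution:

┌─────────┬───┐
│A → → → ↓│   │
│ ╷ ┌───╴ │ ╷ │
│ │ │    ↓│ │ │
│ │ └───┐ └─┘ │
│ │     │↳ → ↓│
│ └─┬─╴ ├───┐ │
│   │   │   │↓│
├───┘ ╷ │ ╶─┤ │
│     │ │   │↓│
│ ╶───┼─┴─╴ │ │
│     │     │↓│
│ ╶─┐ ╵ ┌───┘ │
│   │   │    B│
└───┴───┴─────┘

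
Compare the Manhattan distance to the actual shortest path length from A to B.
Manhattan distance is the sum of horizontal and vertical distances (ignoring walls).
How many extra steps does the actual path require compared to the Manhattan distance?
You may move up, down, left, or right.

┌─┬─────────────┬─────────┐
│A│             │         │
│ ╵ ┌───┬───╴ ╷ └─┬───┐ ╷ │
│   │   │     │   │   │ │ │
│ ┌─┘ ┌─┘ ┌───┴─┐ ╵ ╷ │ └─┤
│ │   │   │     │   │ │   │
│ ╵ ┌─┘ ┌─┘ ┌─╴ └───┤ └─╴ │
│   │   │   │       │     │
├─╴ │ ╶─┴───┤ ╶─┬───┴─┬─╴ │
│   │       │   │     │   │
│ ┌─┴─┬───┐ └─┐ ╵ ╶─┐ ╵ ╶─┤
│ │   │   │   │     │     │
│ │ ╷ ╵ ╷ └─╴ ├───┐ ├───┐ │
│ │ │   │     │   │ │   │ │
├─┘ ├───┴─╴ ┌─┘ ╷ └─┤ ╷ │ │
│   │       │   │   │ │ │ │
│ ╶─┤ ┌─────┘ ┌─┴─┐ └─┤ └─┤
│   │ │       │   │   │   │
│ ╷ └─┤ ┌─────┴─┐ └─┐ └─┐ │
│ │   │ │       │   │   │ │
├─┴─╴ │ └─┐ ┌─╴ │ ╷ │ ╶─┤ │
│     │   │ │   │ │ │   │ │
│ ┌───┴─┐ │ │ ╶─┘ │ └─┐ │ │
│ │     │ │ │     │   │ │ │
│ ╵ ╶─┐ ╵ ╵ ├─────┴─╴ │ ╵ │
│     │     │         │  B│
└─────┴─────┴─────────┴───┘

Manhattan distance: |12 - 0| + |12 - 0| = 24
Actual path length: 70
Extra steps: 70 - 24 = 46

Solution:

┌─┬─────────────┬─────────┐
│A│↱ → → → → ↓  │         │
│ ╵ ┌───┬───╴ ╷ └─┬───┐ ╷ │
│↳ ↑│   │↓ ← ↲│   │   │ │ │
│ ┌─┘ ┌─┘ ┌───┴─┐ ╵ ╷ │ └─┤
│ │   │↓ ↲│     │   │ │   │
│ ╵ ┌─┘ ┌─┘ ┌─╴ └───┤ └─╴ │
│   │↓ ↲│   │       │     │
├─╴ │ ╶─┴───┤ ╶─┬───┴─┬─╴ │
│   │↳ → → ↓│   │     │   │
│ ┌─┴─┬───┐ └─┐ ╵ ╶─┐ ╵ ╶─┤
│ │↓ ↰│↓ ↰│↳ ↓│     │     │
│ │ ╷ ╵ ╷ └─╴ ├───┐ ├───┐ │
│ │↓│↑ ↲│↑ ← ↲│↱ ↓│ │   │ │
├─┘ ├───┴─╴ ┌─┘ ╷ └─┤ ╷ │ │
│↓ ↲│       │↱ ↑│↳ ↓│ │ │ │
│ ╶─┤ ┌─────┘ ┌─┴─┐ └─┤ └─┤
│↳ ↓│ │↱ → → ↑│   │↳ ↓│   │
│ ╷ └─┤ ┌─────┴─┐ └─┐ └─┐ │
│ │↳ ↓│↑│       │   │↓  │ │
├─┴─╴ │ └─┐ ┌─╴ │ ╷ │ ╶─┤ │
│↓ ← ↲│↑ ↰│ │   │ │ │↳ ↓│ │
│ ┌───┴─┐ │ │ ╶─┘ │ └─┐ │ │
│↓│↱ → ↓│↑│ │     │   │↓│ │
│ ╵ ╶─┐ ╵ ╵ ├─────┴─╴ │ ╵ │
│↳ ↑  │↳ ↑  │         │↳ B│
└─────┴─────┴─────────┴───┘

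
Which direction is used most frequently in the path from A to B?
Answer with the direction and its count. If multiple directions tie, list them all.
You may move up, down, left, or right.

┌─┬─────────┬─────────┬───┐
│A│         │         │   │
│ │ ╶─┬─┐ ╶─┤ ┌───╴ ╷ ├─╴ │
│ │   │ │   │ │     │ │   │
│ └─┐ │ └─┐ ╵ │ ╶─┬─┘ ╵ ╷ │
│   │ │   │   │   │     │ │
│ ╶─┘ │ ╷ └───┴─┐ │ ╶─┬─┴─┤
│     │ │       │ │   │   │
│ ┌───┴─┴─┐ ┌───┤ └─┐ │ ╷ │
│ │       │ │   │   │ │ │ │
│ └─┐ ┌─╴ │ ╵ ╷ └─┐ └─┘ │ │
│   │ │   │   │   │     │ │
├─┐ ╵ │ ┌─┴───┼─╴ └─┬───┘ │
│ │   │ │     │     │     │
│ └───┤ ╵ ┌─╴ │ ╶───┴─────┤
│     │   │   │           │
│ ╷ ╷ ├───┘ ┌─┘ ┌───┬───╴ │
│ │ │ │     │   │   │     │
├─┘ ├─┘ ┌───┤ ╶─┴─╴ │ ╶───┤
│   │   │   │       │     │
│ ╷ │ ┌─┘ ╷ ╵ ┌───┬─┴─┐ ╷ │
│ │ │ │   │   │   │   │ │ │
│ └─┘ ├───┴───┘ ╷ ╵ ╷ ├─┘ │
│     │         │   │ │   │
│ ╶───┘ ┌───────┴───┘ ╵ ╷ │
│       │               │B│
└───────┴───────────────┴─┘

Directions: down, down, down, down, down, right, down, right, up, up, right, right, down, left, down, down, right, up, right, right, down, left, down, left, left, down, left, down, down, left, left, down, right, right, right, up, right, right, right, right, up, right, down, right, up, right, down, down, right, up, right, down
Counts: {'down': 19, 'right': 19, 'up': 7, 'left': 7}
Most common: down and right (tied at 19 times each)

Solution:

┌─┬─────────┬─────────┬───┐
│A│         │         │   │
│ │ ╶─┬─┐ ╶─┤ ┌───╴ ╷ ├─╴ │
│↓│   │ │   │ │     │ │   │
│ └─┐ │ └─┐ ╵ │ ╶─┬─┘ ╵ ╷ │
│↓  │ │   │   │   │     │ │
│ ╶─┘ │ ╷ └───┴─┐ │ ╶─┬─┴─┤
│↓    │ │       │ │   │   │
│ ┌───┴─┴─┐ ┌───┤ └─┐ │ ╷ │
│↓│  ↱ → ↓│ │   │   │ │ │ │
│ └─┐ ┌─╴ │ ╵ ╷ └─┐ └─┘ │ │
│↳ ↓│↑│↓ ↲│   │   │     │ │
├─┐ ╵ │ ┌─┴───┼─╴ └─┬───┘ │
│ │↳ ↑│↓│↱ → ↓│     │     │
│ └───┤ ╵ ┌─╴ │ ╶───┴─────┤
│     │↳ ↑│↓ ↲│           │
│ ╷ ╷ ├───┘ ┌─┘ ┌───┬───╴ │
│ │ │ │↓ ← ↲│   │   │     │
├─┘ ├─┘ ┌───┤ ╶─┴─╴ │ ╶───┤
│   │↓ ↲│   │       │     │
│ ╷ │ ┌─┘ ╷ ╵ ┌───┬─┴─┐ ╷ │
│ │ │↓│   │   │↱ ↓│↱ ↓│ │ │
│ └─┘ ├───┴───┘ ╷ ╵ ╷ ├─┘ │
│↓ ← ↲│↱ → → → ↑│↳ ↑│↓│↱ ↓│
│ ╶───┘ ┌───────┴───┘ ╵ ╷ │
│↳ → → ↑│            ↳ ↑│B│
└───────┴───────────────┴─┘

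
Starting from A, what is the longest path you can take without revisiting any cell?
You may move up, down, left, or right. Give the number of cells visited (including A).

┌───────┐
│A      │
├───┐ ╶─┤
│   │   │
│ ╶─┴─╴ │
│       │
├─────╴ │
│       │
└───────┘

Finding longest simple path using DFS:
Start: (0, 0)
Longest path visits 11 cells
Path: A → right → right → down → right → down → left → left → left → up → right

Solution:

┌───────┐
│A → ↓  │
├───┐ ╶─┤
│↱ B│↳ ↓│
│ ╶─┴─╴ │
│↑ ← ← ↲│
├─────╴ │
│       │
└───────┘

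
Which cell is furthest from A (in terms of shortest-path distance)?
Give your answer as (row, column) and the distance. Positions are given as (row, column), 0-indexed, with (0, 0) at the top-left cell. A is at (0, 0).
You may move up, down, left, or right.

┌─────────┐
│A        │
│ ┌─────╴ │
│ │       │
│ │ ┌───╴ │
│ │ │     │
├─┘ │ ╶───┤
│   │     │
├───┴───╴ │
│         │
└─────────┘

Computing BFS distances from A to all cells:
Furthest cell: (4, 0)
Distance: 16 steps

Path from A to the furthest cell:

┌─────────┐
│A → → → ↓│
│ ┌─────╴ │
│ │      ↓│
│ │ ┌───╴ │
│ │ │↓ ← ↲│
├─┘ │ ╶───┤
│   │↳ → ↓│
├───┴───╴ │
│B ← ← ← ↲│
└─────────┘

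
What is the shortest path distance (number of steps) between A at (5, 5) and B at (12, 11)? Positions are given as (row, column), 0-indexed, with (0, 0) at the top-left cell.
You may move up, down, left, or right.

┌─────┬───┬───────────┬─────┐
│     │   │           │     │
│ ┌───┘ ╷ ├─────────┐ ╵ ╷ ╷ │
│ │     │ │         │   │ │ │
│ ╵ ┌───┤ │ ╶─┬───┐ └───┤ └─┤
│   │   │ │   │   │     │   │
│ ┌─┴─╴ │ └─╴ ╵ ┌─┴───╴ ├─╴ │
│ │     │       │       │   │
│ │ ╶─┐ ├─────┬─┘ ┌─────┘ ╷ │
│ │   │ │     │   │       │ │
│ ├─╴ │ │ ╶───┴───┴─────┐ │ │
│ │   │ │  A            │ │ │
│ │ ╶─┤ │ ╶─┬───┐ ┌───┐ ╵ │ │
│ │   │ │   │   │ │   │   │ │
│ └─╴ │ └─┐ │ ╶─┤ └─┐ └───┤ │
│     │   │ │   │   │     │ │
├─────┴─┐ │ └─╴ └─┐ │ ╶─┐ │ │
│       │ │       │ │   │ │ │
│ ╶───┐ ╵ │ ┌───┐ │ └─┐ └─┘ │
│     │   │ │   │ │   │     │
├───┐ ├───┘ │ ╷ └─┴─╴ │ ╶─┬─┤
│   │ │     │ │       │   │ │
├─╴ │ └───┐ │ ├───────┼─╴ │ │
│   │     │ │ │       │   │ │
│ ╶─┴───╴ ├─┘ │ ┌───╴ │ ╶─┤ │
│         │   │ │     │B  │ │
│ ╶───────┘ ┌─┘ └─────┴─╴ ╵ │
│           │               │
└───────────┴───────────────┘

Finding path from (5, 5) to (12, 11):
Path: (5,5) → (5,6) → (5,7) → (5,8) → (5,9) → (5,10) → (5,11) → (6,11) → (6,12) → (5,12) → (4,12) → (3,12) → (3,13) → (4,13) → (5,13) → (6,13) → (7,13) → (8,13) → (9,13) → (9,12) → (9,11) → (10,11) → (10,12) → (11,12) → (11,11) → (12,11)
Distance: 25 steps

Solution:

┌─────┬───┬───────────┬─────┐
│     │   │           │     │
│ ┌───┘ ╷ ├─────────┐ ╵ ╷ ╷ │
│ │     │ │         │   │ │ │
│ ╵ ┌───┤ │ ╶─┬───┐ └───┤ └─┤
│   │   │ │   │   │     │   │
│ ┌─┴─╴ │ └─╴ ╵ ┌─┴───╴ ├─╴ │
│ │     │       │       │↱ ↓│
│ │ ╶─┐ ├─────┬─┘ ┌─────┘ ╷ │
│ │   │ │     │   │      ↑│↓│
│ ├─╴ │ │ ╶───┴───┴─────┐ │ │
│ │   │ │  A → → → → → ↓│↑│↓│
│ │ ╶─┤ │ ╶─┬───┐ ┌───┐ ╵ │ │
│ │   │ │   │   │ │   │↳ ↑│↓│
│ └─╴ │ └─┐ │ ╶─┤ └─┐ └───┤ │
│     │   │ │   │   │     │↓│
├─────┴─┐ │ └─╴ └─┐ │ ╶─┐ │ │
│       │ │       │ │   │ │↓│
│ ╶───┐ ╵ │ ┌───┐ │ └─┐ └─┘ │
│     │   │ │   │ │   │↓ ← ↲│
├───┐ ├───┘ │ ╷ └─┴─╴ │ ╶─┬─┤
│   │ │     │ │       │↳ ↓│ │
├─╴ │ └───┐ │ ├───────┼─╴ │ │
│   │     │ │ │       │↓ ↲│ │
│ ╶─┴───╴ ├─┘ │ ┌───╴ │ ╶─┤ │
│         │   │ │     │B  │ │
│ ╶───────┘ ┌─┘ └─────┴─╴ ╵ │
│           │               │
└───────────┴───────────────┘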